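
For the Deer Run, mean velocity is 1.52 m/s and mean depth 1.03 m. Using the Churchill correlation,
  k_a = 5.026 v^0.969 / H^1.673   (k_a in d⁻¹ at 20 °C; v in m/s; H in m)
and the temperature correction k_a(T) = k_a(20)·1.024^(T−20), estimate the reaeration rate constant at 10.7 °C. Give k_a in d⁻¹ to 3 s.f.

k_a ≈ 5.76 d⁻¹

k_a(20) = 5.026 × 1.52^0.969 / 1.03^1.673 = 5.026 × 1.500 / 1.051 = 7.177 d⁻¹.
k_a(10.7) = 7.177 × 1.024^(10.7−20) = 7.177 × 0.8021 = 5.757 d⁻¹.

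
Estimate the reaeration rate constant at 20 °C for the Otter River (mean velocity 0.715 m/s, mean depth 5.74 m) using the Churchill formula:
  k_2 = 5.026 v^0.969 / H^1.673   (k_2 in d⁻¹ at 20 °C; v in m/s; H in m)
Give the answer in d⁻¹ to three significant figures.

k_2 ≈ 0.195 d⁻¹

k_2 = 5.026 × 0.715^0.969 / 5.74^1.673 = 5.026 × 0.7225 / 18.61 = 0.1952 d⁻¹.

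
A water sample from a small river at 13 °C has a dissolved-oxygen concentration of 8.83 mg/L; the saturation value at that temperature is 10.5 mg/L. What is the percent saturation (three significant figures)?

84.1 % saturation

% saturation = C/C_s × 100 = 8.83/10.5 × 100 = 84.1 %.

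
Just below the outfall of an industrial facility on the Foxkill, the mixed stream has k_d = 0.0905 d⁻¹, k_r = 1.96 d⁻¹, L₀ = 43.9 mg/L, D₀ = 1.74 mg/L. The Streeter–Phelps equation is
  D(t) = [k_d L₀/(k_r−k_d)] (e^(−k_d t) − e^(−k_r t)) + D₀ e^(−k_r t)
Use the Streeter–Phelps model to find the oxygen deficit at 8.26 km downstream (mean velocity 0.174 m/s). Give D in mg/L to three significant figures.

D ≈ 1.89 mg/L

Travel time t = x/v = 8.26 km / (0.174 m/s) = 8260 m / 0.174 m/s = 47470 s = 0.5494 d.
k_d L₀/(k_r−k_d) = 0.0905×43.9/(1.96−0.0905) = 3.973/1.869 = 2.125 mg/L.
e^(−k_d t) = e^(−0.0905×0.5494) = 0.9515; e^(−k_r t) = e^(−1.96×0.5494) = 0.3407.
D = 2.125 × (0.9515 − 0.3407) + 1.74 × 0.3407 = 1.298 + 0.5927 = 1.891 mg/L.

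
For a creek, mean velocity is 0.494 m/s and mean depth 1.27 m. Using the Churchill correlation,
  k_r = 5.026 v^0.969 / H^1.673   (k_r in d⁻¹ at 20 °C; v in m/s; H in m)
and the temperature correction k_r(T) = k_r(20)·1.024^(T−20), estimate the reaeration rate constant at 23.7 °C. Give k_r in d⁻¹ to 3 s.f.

k_r(20) = 5.026 × 0.494^0.969 / 1.27^1.673 = 5.026 × 0.5049 / 1.492 = 1.701 d⁻¹.
k_r(23.7) = 1.701 × 1.024^(23.7−20) = 1.701 × 1.092 = 1.857 d⁻¹.

k_r ≈ 1.86 d⁻¹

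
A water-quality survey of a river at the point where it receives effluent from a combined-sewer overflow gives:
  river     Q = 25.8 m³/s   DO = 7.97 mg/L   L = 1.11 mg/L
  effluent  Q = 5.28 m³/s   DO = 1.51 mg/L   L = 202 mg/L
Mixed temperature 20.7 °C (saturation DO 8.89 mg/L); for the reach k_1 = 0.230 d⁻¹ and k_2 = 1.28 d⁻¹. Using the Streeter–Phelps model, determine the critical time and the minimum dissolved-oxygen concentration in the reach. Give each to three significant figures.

Mixed DO = (25.8×7.97 + 5.28×1.51)/(25.8+5.28) = 213.6/31.08 = 6.873 mg/L.
Mixed L₀ = (25.8×1.11 + 5.28×202)/(31.08) = 1095/31.08 = 35.24 mg/L.
Initial deficit D₀ = C_s − DO₀ = 8.89 − 6.873 = 2.017 mg/L.
t_c = (1/1.050) ln[(1.28/0.230)(1 − 2.017×1.050/(0.230×35.24))] = 0.9524 × ln(4.111) = 1.346 d.
D_c = (0.230/1.28) × 35.24 × e^(−0.230×1.346) = 0.1797 × 35.24 × 0.7337 = 4.646 mg/L.
Minimum DO = 8.89 − 4.646 = 4.244 mg/L.

t_c ≈ 1.35 d; minimum DO ≈ 4.24 mg/L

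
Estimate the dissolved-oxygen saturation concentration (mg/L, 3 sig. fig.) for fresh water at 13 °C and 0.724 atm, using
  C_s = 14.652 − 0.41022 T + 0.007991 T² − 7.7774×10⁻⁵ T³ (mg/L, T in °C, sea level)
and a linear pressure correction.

At sea level: C_s = 14.652 − 0.41022×13 + 0.007991×13² − 7.7774×10⁻⁵×13³ = 10.50 mg/L.
Pressure correction: C_s' = 10.50 × 0.724 = 7.601 mg/L.

C_s ≈ 7.60 mg/L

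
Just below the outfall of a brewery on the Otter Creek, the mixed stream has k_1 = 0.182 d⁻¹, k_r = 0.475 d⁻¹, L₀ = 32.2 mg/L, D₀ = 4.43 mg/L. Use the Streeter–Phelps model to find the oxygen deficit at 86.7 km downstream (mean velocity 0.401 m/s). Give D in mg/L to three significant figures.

Travel time t = x/v = 86.7 km / (0.401 m/s) = 86700 m / 0.401 m/s = 216200 s = 2.502 d.
k_1 L₀/(k_r−k_1) = 0.182×32.2/(0.475−0.182) = 5.860/0.2930 = 20.00 mg/L.
e^(−k_1 t) = e^(−0.182×2.502) = 0.6342; e^(−k_r t) = e^(−0.475×2.502) = 0.3046.
D = 20.00 × (0.6342 − 0.3046) + 4.43 × 0.3046 = 6.591 + 1.350 = 7.941 mg/L.

D ≈ 7.94 mg/L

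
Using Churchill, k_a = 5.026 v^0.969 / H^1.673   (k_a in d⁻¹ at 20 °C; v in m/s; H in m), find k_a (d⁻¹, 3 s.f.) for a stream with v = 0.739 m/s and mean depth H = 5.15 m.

k_a ≈ 0.242 d⁻¹

k_a = 5.026 × 0.739^0.969 / 5.15^1.673 = 5.026 × 0.7460 / 15.52 = 0.2416 d⁻¹.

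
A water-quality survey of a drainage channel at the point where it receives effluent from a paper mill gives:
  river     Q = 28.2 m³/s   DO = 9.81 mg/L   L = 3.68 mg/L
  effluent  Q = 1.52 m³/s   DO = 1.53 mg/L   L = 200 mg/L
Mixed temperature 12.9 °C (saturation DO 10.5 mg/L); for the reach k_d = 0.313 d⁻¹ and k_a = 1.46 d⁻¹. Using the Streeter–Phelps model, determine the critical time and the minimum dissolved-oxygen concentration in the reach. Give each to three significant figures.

t_c ≈ 1.03 d; minimum DO ≈ 8.37 mg/L

Mixed DO = (28.2×9.81 + 1.52×1.53)/(28.2+1.52) = 279.0/29.72 = 9.387 mg/L.
Mixed L₀ = (28.2×3.68 + 1.52×200)/(29.72) = 407.8/29.72 = 13.72 mg/L.
Initial deficit D₀ = C_s − DO₀ = 10.5 − 9.387 = 1.113 mg/L.
t_c = (1/1.147) ln[(1.46/0.313)(1 − 1.113×1.147/(0.313×13.72))] = 0.8718 × ln(3.277) = 1.035 d.
D_c = (0.313/1.46) × 13.72 × e^(−0.313×1.035) = 0.2144 × 13.72 × 0.7233 = 2.128 mg/L.
Minimum DO = 10.5 − 2.128 = 8.372 mg/L.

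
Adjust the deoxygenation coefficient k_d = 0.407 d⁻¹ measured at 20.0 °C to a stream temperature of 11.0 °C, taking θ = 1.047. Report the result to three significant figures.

k_d ≈ 0.269 d⁻¹

k_d(T₂) = k_d(T₁) · θ^(T₂−T₁) = 0.407 × 1.047^(11.0−20.0)
= 0.407 × 1.047^-9.00 = 0.407 × 0.6614 = 0.2692 d⁻¹.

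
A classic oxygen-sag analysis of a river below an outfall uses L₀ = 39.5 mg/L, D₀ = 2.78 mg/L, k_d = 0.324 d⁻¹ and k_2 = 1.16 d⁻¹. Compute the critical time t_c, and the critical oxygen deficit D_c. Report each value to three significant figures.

t_c ≈ 1.29 d; D_c ≈ 7.27 mg/L

With k_2/k_d = 3.580 and 1 − D₀(k_2−k_d)/(k_d L₀) = 0.8184,
t_c = ln(3.580 × 0.8184) / (1.16 − 0.324) = ln(2.930) / 0.8360 = 1.075/0.8360 = 1.286 d.
L(t_c) = L₀ e^(−k_d t_c) = 39.5 × 0.6593 = 26.04 mg/L, and at the critical point k_2 D_c = k_d L, so D_c = (0.324/1.16) × 26.04 = 7.273 mg/L.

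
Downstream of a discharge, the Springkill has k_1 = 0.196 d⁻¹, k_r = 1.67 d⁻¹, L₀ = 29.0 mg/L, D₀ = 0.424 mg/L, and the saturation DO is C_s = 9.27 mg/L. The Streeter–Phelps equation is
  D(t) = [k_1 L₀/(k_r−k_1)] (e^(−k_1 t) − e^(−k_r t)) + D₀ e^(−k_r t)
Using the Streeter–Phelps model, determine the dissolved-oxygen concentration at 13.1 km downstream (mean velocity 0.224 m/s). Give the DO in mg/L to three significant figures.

DO ≈ 7.00 mg/L

Travel time t = x/v = 13.1 km / (0.224 m/s) = 13100 m / 0.224 m/s = 58480 s = 0.6769 d.
k_1 L₀/(k_r−k_1) = 0.196×29.0/(1.67−0.196) = 5.684/1.474 = 3.856 mg/L.
e^(−k_1 t) = e^(−0.196×0.6769) = 0.8758; e^(−k_r t) = e^(−1.67×0.6769) = 0.3229.
D = 3.856 × (0.8758 − 0.3229) + 0.424 × 0.3229 = 2.132 + 0.1369 = 2.269 mg/L.
DO = C_s − D = 9.27 − 2.269 = 7.001 mg/L.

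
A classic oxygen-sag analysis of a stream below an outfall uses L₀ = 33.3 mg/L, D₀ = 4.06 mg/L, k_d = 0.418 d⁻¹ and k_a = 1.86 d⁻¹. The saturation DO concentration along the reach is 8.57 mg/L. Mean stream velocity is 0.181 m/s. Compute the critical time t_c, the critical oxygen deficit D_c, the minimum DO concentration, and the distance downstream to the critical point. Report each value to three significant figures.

t_c = [1/(k_a−k_d)] ln[(k_a/k_d)(1 − D₀(k_a−k_d)/(k_d L₀))]
= [1/(1.86−0.418)] ln[(1.86/0.418)(1 − 4.06×1.442/(0.418×33.3))]
= (1/1.442) ln[4.450 × 0.5794] = 0.6935 × ln(2.578) = 0.6935 × 0.9471 = 0.6568 d.
L(t_c) = L₀ e^(−k_d t_c) = 33.3 × 0.7599 = 25.31 mg/L, and at the critical point k_a D_c = k_d L, so D_c = (0.418/1.86) × 25.31 = 5.687 mg/L.
Minimum DO = C_s − D_c = 8.57 − 5.687 = 2.883 mg/L.
x_c = v t_c = 0.181 m/s × 0.6568 d × 86400 s/d = 10270 m ≈ 10.3 km.

t_c ≈ 0.657 d; D_c ≈ 5.69 mg/L; min DO ≈ 2.88 mg/L; x_c ≈ 10.3 km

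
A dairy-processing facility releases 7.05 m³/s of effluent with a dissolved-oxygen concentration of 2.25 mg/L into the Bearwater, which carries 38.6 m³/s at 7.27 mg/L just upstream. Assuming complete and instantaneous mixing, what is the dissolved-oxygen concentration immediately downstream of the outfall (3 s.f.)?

Flow-weighted mixing: C = (Q_r C_r + Q_w C_w)/(Q_r + Q_w)
= (38.6×7.27 + 7.05×2.25)/(38.6 + 7.05) = 296.5/45.65 = 6.495 mg/L.

6.49 mg/L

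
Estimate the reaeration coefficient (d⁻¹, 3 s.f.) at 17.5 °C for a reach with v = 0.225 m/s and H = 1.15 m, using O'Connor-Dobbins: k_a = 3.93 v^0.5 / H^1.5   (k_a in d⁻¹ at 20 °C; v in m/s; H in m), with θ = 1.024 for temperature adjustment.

k_a ≈ 1.42 d⁻¹

k_a(20) = 3.93 × 0.225^0.5 / 1.15^1.5 = 3.93 × 0.4743 / 1.233 = 1.512 d⁻¹.
k_a(17.5) = 1.512 × 1.024^(17.5−20) = 1.512 × 0.9424 = 1.425 d⁻¹.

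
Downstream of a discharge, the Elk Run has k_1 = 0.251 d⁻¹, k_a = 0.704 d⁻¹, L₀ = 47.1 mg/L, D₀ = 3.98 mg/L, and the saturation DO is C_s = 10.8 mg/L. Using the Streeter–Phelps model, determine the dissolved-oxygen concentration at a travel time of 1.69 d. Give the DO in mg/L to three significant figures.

DO ≈ 0.455 mg/L

k_1 L₀/(k_a−k_1) = 0.251×47.1/(0.704−0.251) = 11.82/0.4530 = 26.10 mg/L.
e^(−k_1 t) = e^(−0.251×1.690) = 0.6543; e^(−k_a t) = e^(−0.704×1.690) = 0.3043.
D = 26.10 × (0.6543 − 0.3043) + 3.98 × 0.3043 = 9.134 + 1.211 = 10.35 mg/L.
DO = C_s − D = 10.8 − 10.35 = 0.4547 mg/L.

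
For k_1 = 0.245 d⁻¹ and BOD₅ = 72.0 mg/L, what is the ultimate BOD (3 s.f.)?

L₀ ≈ 102 mg/L

BOD₅ = L₀(1 − e^(−5k_1)) ⇒ L₀ = BOD₅ / (1 − e^(−5×0.245))
= 72.0 / (1 − 0.2938) = 72.0 / 0.7062 = 101.9 mg/L.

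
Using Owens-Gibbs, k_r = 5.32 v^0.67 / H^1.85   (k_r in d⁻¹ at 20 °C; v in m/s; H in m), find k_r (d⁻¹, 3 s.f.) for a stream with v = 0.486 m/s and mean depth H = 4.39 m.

k_r = 5.32 × 0.486^0.67 / 4.39^1.85 = 5.32 × 0.6167 / 15.44 = 0.2125 d⁻¹.

k_r ≈ 0.213 d⁻¹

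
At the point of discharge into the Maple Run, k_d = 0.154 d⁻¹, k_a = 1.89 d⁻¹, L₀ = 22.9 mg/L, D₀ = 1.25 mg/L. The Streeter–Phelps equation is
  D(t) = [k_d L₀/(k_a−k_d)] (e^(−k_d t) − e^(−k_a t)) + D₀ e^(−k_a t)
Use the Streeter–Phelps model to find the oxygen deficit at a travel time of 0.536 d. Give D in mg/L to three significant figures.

D ≈ 1.59 mg/L

k_d L₀/(k_a−k_d) = 0.154×22.9/(1.89−0.154) = 3.527/1.736 = 2.031 mg/L.
e^(−k_d t) = e^(−0.154×0.5360) = 0.9208; e^(−k_a t) = e^(−1.89×0.5360) = 0.3631.
D = 2.031 × (0.9208 − 0.3631) + 1.25 × 0.3631 = 1.133 + 0.4539 = 1.587 mg/L.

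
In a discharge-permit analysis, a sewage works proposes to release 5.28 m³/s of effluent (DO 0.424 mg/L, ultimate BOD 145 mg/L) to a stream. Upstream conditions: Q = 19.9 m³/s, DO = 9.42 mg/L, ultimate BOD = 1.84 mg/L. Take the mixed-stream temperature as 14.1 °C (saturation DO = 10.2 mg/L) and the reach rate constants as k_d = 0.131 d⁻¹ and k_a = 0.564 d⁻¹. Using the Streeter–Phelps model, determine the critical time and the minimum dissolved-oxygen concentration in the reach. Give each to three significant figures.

t_c ≈ 2.62 d; minimum DO ≈ 4.95 mg/L

Mixed DO = (19.9×9.42 + 5.28×0.424)/(19.9+5.28) = 189.7/25.18 = 7.534 mg/L.
Mixed L₀ = (19.9×1.84 + 5.28×145)/(25.18) = 802.2/25.18 = 31.86 mg/L.
Initial deficit D₀ = C_s − DO₀ = 10.2 − 7.534 = 2.666 mg/L.
t_c = (1/0.4330) ln[(0.564/0.131)(1 − 2.666×0.4330/(0.131×31.86))] = 2.309 × ln(3.114) = 2.624 d.
D_c = (0.131/0.564) × 31.86 × e^(−0.131×2.624) = 0.2323 × 31.86 × 0.7091 = 5.248 mg/L.
Minimum DO = 10.2 − 5.248 = 4.952 mg/L.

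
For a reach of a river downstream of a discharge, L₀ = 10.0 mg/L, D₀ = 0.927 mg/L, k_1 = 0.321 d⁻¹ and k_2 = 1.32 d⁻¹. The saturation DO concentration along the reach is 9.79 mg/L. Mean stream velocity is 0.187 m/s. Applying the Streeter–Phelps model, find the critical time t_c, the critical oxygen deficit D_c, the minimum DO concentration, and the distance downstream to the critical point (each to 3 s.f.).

t_c ≈ 1.07 d; D_c ≈ 1.72 mg/L; min DO ≈ 8.07 mg/L; x_c ≈ 17.4 km

t_c = [1/(k_2−k_1)] ln[(k_2/k_1)(1 − D₀(k_2−k_1)/(k_1 L₀))]
= [1/(1.32−0.321)] ln[(1.32/0.321)(1 − 0.927×0.9990/(0.321×10.0))]
= (1/0.9990) ln[4.112 × 0.7115] = 1.001 × ln(2.926) = 1.001 × 1.074 = 1.075 d.
L(t_c) = L₀ e^(−k_1 t_c) = 10.0 × 0.7082 = 7.082 mg/L, and at the critical point k_2 D_c = k_1 L, so D_c = (0.321/1.32) × 7.082 = 1.722 mg/L.
Minimum DO = C_s − D_c = 9.79 − 1.722 = 8.068 mg/L.
x_c = v t_c = 0.187 m/s × 1.075 d × 86400 s/d = 17360 m ≈ 17.4 km.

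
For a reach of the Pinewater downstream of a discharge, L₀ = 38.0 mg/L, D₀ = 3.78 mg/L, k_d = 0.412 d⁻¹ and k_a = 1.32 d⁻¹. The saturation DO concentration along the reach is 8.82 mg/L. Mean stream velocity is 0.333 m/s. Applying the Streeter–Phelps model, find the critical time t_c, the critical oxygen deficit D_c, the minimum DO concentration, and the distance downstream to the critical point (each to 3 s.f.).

t_c = [1/(k_a−k_d)] ln[(k_a/k_d)(1 − D₀(k_a−k_d)/(k_d L₀))]
= [1/(1.32−0.412)] ln[(1.32/0.412)(1 − 3.78×0.9080/(0.412×38.0))]
= (1/0.9080) ln[3.204 × 0.7808] = 1.101 × ln(2.502) = 1.101 × 0.9169 = 1.010 d.
L(t_c) = L₀ e^(−k_d t_c) = 38.0 × 0.6597 = 25.07 mg/L, and at the critical point k_a D_c = k_d L, so D_c = (0.412/1.32) × 25.07 = 7.824 mg/L.
Minimum DO = C_s − D_c = 8.82 − 7.824 = 0.9961 mg/L.
x_c = v t_c = 0.333 m/s × 1.010 d × 86400 s/d = 29050 m ≈ 29.1 km.

t_c ≈ 1.01 d; D_c ≈ 7.82 mg/L; min DO ≈ 0.996 mg/L; x_c ≈ 29.1 km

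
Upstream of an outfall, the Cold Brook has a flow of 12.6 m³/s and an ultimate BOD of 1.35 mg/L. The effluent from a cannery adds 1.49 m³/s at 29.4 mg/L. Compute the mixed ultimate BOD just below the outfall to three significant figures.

4.32 mg/L

Flow-weighted mixing: C = (Q_r C_r + Q_w C_w)/(Q_r + Q_w)
= (12.6×1.35 + 1.49×29.4)/(12.6 + 1.49) = 60.82/14.09 = 4.316 mg/L.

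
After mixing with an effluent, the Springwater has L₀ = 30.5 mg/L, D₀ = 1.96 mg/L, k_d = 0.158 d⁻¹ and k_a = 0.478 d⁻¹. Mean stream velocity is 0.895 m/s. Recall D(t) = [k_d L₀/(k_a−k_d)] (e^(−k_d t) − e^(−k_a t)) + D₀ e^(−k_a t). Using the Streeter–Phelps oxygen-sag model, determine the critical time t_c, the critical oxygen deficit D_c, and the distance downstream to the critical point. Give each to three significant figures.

With k_a/k_d = 3.025 and 1 − D₀(k_a−k_d)/(k_d L₀) = 0.8698,
t_c = ln(3.025 × 0.8698) / (0.478 − 0.158) = ln(2.632) / 0.3200 = 0.9676/0.3200 = 3.024 d.
L(t_c) = L₀ e^(−k_d t_c) = 30.5 × 0.6202 = 18.92 mg/L, and at the critical point k_a D_c = k_d L, so D_c = (0.158/0.478) × 18.92 = 6.252 mg/L.
x_c = v t_c = 0.895 m/s × 3.024 d × 86400 s/d = 233800 m ≈ 234 km.

t_c ≈ 3.02 d; D_c ≈ 6.25 mg/L; x_c ≈ 234 km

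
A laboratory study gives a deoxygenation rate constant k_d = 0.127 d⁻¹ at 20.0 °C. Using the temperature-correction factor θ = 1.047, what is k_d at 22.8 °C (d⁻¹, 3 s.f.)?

k_d(T₂) = k_d(T₁) · θ^(T₂−T₁) = 0.127 × 1.047^(22.8−20.0)
= 0.127 × 1.047^2.80 = 0.127 × 1.137 = 0.1444 d⁻¹.

k_d ≈ 0.144 d⁻¹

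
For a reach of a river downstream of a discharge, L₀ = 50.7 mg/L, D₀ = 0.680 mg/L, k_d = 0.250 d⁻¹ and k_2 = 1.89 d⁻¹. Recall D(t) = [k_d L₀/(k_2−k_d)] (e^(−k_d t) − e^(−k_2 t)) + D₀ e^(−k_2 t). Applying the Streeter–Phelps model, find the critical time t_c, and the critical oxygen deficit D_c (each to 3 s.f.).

t_c ≈ 1.18 d; D_c ≈ 5.00 mg/L

t_c = [1/(k_2−k_d)] ln[(k_2/k_d)(1 − D₀(k_2−k_d)/(k_d L₀))]
= [1/(1.89−0.250)] ln[(1.89/0.250)(1 − 0.680×1.640/(0.250×50.7))]
= (1/1.640) ln[7.560 × 0.9120] = 0.6098 × ln(6.895) = 0.6098 × 1.931 = 1.177 d.
L(t_c) = L₀ e^(−k_d t_c) = 50.7 × 0.7450 = 37.77 mg/L, and at the critical point k_2 D_c = k_d L, so D_c = (0.250/1.89) × 37.77 = 4.996 mg/L.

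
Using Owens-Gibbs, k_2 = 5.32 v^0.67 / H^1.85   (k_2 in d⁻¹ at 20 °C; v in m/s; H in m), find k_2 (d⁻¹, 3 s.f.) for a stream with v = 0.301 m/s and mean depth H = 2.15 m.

k_2 ≈ 0.577 d⁻¹

k_2 = 5.32 × 0.301^0.67 / 2.15^1.85 = 5.32 × 0.4473 / 4.121 = 0.5775 d⁻¹.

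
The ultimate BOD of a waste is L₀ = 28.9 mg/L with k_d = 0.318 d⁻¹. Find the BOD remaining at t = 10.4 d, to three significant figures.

L_t = L₀ e^(−k_d t) = 28.9 × e^(−0.318×10.4) = 28.9 × 0.03662 = 1.058 mg/L.

L ≈ 1.06 mg/L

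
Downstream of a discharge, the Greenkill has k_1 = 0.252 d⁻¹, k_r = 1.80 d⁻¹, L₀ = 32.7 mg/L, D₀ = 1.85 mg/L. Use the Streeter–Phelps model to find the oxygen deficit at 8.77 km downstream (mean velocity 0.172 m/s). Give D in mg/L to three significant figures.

D ≈ 3.39 mg/L

Travel time t = x/v = 8.77 km / (0.172 m/s) = 8770 m / 0.172 m/s = 50990 s = 0.5901 d.
k_1 L₀/(k_r−k_1) = 0.252×32.7/(1.80−0.252) = 8.240/1.548 = 5.323 mg/L.
e^(−k_1 t) = e^(−0.252×0.5901) = 0.8618; e^(−k_r t) = e^(−1.80×0.5901) = 0.3457.
D = 5.323 × (0.8618 − 0.3457) + 1.85 × 0.3457 = 2.748 + 0.6395 = 3.387 mg/L.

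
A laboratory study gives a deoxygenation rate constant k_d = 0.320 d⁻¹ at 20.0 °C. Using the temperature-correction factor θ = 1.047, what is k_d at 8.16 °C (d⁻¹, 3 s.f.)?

k_d(T₂) = k_d(T₁) · θ^(T₂−T₁) = 0.320 × 1.047^(8.16−20.0)
= 0.320 × 1.047^-11.8 = 0.320 × 0.5805 = 0.1858 d⁻¹.

k_d ≈ 0.186 d⁻¹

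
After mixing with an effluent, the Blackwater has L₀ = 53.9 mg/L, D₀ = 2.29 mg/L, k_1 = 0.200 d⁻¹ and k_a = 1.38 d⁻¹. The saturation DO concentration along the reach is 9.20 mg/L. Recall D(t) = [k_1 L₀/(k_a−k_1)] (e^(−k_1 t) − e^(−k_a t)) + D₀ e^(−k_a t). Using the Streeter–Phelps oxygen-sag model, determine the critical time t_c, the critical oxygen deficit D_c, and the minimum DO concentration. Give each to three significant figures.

t_c ≈ 1.39 d; D_c ≈ 5.91 mg/L; min DO ≈ 3.29 mg/L

At the critical point dD/dt = 0, so k_1 L₀ e^(−k_1 t) = k_a D. Substituting D(t) from the Streeter–Phelps equation and solving for t gives
t_c = ln[(k_a/k_1)(1 − D₀(k_a−k_1)/(k_1 L₀))] / (k_a−k_1).
Here k_a−k_1 = 1.180 d⁻¹ and 1 − D₀(k_a−k_1)/(k_1 L₀) = 1 − 2.29×1.180/(0.200×53.9) = 0.7493, so
t_c = ln(6.900 × 0.7493) / 1.180 = 1.643 / 1.180 = 1.392 d.
L(t_c) = L₀ e^(−k_1 t_c) = 53.9 × 0.7569 = 40.80 mg/L, and at the critical point k_a D_c = k_1 L, so D_c = (0.200/1.38) × 40.80 = 5.913 mg/L.
Minimum DO = C_s − D_c = 9.20 − 5.913 = 3.287 mg/L.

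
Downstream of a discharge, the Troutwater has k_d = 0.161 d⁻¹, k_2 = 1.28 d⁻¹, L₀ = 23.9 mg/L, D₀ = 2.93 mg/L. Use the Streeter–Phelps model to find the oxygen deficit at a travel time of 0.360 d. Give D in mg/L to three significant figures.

D ≈ 2.92 mg/L

k_d L₀/(k_2−k_d) = 0.161×23.9/(1.28−0.161) = 3.848/1.119 = 3.439 mg/L.
e^(−k_d t) = e^(−0.161×0.3600) = 0.9437; e^(−k_2 t) = e^(−1.28×0.3600) = 0.6308.
D = 3.439 × (0.9437 − 0.6308) + 2.93 × 0.6308 = 1.076 + 1.848 = 2.924 mg/L.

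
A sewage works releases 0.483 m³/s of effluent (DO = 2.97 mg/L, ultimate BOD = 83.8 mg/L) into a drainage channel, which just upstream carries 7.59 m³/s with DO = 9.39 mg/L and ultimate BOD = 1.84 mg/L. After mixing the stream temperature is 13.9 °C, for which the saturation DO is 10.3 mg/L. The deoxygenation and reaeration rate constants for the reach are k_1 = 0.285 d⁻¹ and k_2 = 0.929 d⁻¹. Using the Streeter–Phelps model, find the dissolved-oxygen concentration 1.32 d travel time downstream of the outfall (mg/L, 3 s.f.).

DO ≈ 8.75 mg/L

Mixed DO = (7.59×9.39 + 0.483×2.97)/(7.59+0.483) = 72.70/8.073 = 9.006 mg/L.
Mixed L₀ = (7.59×1.84 + 0.483×83.8)/(8.073) = 54.44/8.073 = 6.744 mg/L.
Initial deficit D₀ = C_s − DO₀ = 10.3 − 9.006 = 1.294 mg/L.
D(1.32) = [0.285×6.744/(0.929−0.285)](e^(−0.285×1.32) − e^(−0.929×1.32)) + 1.294 e^(−0.929×1.32)
= 2.984 × (0.6865 − 0.2934) + 1.294 × 0.2934 = 1.553 mg/L.
DO = 10.3 − 1.553 = 8.747 mg/L.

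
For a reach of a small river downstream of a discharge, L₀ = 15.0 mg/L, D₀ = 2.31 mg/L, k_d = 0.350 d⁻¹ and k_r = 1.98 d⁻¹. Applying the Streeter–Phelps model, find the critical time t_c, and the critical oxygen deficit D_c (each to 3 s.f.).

At the critical point dD/dt = 0, so k_d L₀ e^(−k_d t) = k_r D. Substituting D(t) from the Streeter–Phelps equation and solving for t gives
t_c = ln[(k_r/k_d)(1 − D₀(k_r−k_d)/(k_d L₀))] / (k_r−k_d).
Here k_r−k_d = 1.630 d⁻¹ and 1 − D₀(k_r−k_d)/(k_d L₀) = 1 − 2.31×1.630/(0.350×15.0) = 0.2828, so
t_c = ln(5.657 × 0.2828) / 1.630 = 0.4699 / 1.630 = 0.2883 d.
L(t_c) = L₀ e^(−k_d t_c) = 15.0 × 0.9040 = 13.56 mg/L, and at the critical point k_r D_c = k_d L, so D_c = (0.350/1.98) × 13.56 = 2.397 mg/L.

t_c ≈ 0.288 d; D_c ≈ 2.40 mg/L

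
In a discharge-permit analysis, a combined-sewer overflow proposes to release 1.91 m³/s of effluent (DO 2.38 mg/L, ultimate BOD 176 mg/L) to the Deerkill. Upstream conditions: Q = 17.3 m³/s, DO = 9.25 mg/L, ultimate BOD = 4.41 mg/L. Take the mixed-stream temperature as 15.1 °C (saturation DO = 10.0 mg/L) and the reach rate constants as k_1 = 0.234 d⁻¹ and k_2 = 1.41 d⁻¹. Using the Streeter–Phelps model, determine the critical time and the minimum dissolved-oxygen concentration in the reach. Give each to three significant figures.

Mixed DO = (17.3×9.25 + 1.91×2.38)/(17.3+1.91) = 164.6/19.21 = 8.567 mg/L.
Mixed L₀ = (17.3×4.41 + 1.91×176)/(19.21) = 412.5/19.21 = 21.47 mg/L.
Initial deficit D₀ = C_s − DO₀ = 10.0 − 8.567 = 1.433 mg/L.
t_c = (1/1.176) ln[(1.41/0.234)(1 − 1.433×1.176/(0.234×21.47))] = 0.8503 × ln(4.004) = 1.180 d.
D_c = (0.234/1.41) × 21.47 × e^(−0.234×1.180) = 0.1660 × 21.47 × 0.7588 = 2.704 mg/L.
Minimum DO = 10.0 − 2.704 = 7.296 mg/L.

t_c ≈ 1.18 d; minimum DO ≈ 7.30 mg/L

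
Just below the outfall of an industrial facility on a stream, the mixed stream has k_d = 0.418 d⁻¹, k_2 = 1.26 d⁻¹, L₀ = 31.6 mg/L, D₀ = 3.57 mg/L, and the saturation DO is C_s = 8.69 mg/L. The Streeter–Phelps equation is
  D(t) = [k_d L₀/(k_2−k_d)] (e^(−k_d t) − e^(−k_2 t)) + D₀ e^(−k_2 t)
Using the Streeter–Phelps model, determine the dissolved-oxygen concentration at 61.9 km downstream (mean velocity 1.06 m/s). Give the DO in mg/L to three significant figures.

Travel time t = x/v = 61.9 km / (1.06 m/s) = 61900 m / 1.06 m/s = 58400 s = 0.6759 d.
k_d L₀/(k_2−k_d) = 0.418×31.6/(1.26−0.418) = 13.21/0.8420 = 15.69 mg/L.
e^(−k_d t) = e^(−0.418×0.6759) = 0.7539; e^(−k_2 t) = e^(−1.26×0.6759) = 0.4267.
D = 15.69 × (0.7539 − 0.4267) + 3.57 × 0.4267 = 5.132 + 1.523 = 6.656 mg/L.
DO = C_s − D = 8.69 − 6.656 = 2.034 mg/L.

DO ≈ 2.03 mg/L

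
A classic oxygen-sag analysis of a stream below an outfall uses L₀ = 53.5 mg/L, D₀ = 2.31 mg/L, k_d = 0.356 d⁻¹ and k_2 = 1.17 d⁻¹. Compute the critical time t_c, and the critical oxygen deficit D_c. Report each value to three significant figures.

t_c ≈ 1.33 d; D_c ≈ 10.1 mg/L

t_c = [1/(k_2−k_d)] ln[(k_2/k_d)(1 − D₀(k_2−k_d)/(k_d L₀))]
= [1/(1.17−0.356)] ln[(1.17/0.356)(1 − 2.31×0.8140/(0.356×53.5))]
= (1/0.8140) ln[3.287 × 0.9013] = 1.229 × ln(2.962) = 1.229 × 1.086 = 1.334 d.
L(t_c) = L₀ e^(−k_d t_c) = 53.5 × 0.6219 = 33.27 mg/L, and at the critical point k_2 D_c = k_d L, so D_c = (0.356/1.17) × 33.27 = 10.12 mg/L.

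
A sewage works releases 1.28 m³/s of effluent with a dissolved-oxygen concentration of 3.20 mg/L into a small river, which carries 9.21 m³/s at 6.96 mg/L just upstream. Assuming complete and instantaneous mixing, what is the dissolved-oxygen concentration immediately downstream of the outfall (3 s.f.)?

6.50 mg/L

Flow-weighted mixing: C = (Q_r C_r + Q_w C_w)/(Q_r + Q_w)
= (9.21×6.96 + 1.28×3.20)/(9.21 + 1.28) = 68.20/10.49 = 6.501 mg/L.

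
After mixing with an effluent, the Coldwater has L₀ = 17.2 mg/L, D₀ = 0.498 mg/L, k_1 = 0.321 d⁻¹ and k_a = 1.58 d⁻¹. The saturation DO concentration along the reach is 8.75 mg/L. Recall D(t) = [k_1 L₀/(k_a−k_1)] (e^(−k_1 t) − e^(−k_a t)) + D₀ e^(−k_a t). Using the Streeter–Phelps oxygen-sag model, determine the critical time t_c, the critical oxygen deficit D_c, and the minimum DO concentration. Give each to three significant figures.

t_c ≈ 1.17 d; D_c ≈ 2.40 mg/L; min DO ≈ 6.35 mg/L

With k_a/k_1 = 4.922 and 1 − D₀(k_a−k_1)/(k_1 L₀) = 0.8864,
t_c = ln(4.922 × 0.8864) / (1.58 − 0.321) = ln(4.363) / 1.259 = 1.473/1.259 = 1.170 d.
D_c = (k_1/k_a) L₀ e^(−k_1 t_c) = (0.321/1.58) × 17.2 × e^(−0.321×1.170) = 0.2032 × 17.2 × 0.6869 = 2.400 mg/L.
Minimum DO = C_s − D_c = 8.75 − 2.400 = 6.350 mg/L.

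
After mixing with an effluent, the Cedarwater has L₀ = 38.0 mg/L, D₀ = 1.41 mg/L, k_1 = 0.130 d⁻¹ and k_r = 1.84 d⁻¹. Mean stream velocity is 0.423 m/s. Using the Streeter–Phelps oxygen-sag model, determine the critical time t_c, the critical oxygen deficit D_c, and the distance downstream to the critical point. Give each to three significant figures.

t_c ≈ 1.16 d; D_c ≈ 2.31 mg/L; x_c ≈ 42.3 km

t_c = [1/(k_r−k_1)] ln[(k_r/k_1)(1 − D₀(k_r−k_1)/(k_1 L₀))]
= [1/(1.84−0.130)] ln[(1.84/0.130)(1 − 1.41×1.710/(0.130×38.0))]
= (1/1.710) ln[14.15 × 0.5119] = 0.5848 × ln(7.246) = 0.5848 × 1.980 = 1.158 d.
L(t_c) = L₀ e^(−k_1 t_c) = 38.0 × 0.8602 = 32.69 mg/L, and at the critical point k_r D_c = k_1 L, so D_c = (0.130/1.84) × 32.69 = 2.310 mg/L.
x_c = v t_c = 0.423 m/s × 1.158 d × 86400 s/d = 42330 m ≈ 42.3 km.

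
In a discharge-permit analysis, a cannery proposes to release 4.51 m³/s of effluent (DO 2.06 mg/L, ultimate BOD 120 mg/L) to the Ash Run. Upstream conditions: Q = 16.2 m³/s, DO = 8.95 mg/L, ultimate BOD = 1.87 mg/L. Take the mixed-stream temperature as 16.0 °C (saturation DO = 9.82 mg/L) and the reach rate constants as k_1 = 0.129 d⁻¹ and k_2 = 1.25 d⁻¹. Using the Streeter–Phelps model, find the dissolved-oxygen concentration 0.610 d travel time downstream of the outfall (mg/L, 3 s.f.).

DO ≈ 7.26 mg/L

Mixed DO = (16.2×8.95 + 4.51×2.06)/(16.2+4.51) = 154.3/20.71 = 7.450 mg/L.
Mixed L₀ = (16.2×1.87 + 4.51×120)/(20.71) = 571.5/20.71 = 27.60 mg/L.
Initial deficit D₀ = C_s − DO₀ = 9.82 − 7.450 = 2.370 mg/L.
D(0.610) = [0.129×27.60/(1.25−0.129)](e^(−0.129×0.610) − e^(−1.25×0.610)) + 2.370 e^(−1.25×0.610)
= 3.176 × (0.9243 − 0.4665) + 2.370 × 0.4665 = 2.560 mg/L.
DO = 9.82 − 2.560 = 7.260 mg/L.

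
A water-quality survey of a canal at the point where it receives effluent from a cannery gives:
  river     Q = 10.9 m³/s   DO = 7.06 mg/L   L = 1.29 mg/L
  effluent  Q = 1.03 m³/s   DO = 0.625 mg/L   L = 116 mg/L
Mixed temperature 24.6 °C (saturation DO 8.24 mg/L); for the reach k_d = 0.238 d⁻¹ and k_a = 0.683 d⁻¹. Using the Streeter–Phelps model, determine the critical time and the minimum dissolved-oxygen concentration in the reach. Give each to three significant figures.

t_c ≈ 1.60 d; minimum DO ≈ 5.57 mg/L

Mixed DO = (10.9×7.06 + 1.03×0.625)/(10.9+1.03) = 77.60/11.93 = 6.504 mg/L.
Mixed L₀ = (10.9×1.29 + 1.03×116)/(11.93) = 133.5/11.93 = 11.19 mg/L.
Initial deficit D₀ = C_s − DO₀ = 8.24 − 6.504 = 1.736 mg/L.
t_c = (1/0.4450) ln[(0.683/0.238)(1 − 1.736×0.4450/(0.238×11.19))] = 2.247 × ln(2.038) = 1.600 d.
D_c = (0.238/0.683) × 11.19 × e^(−0.238×1.600) = 0.3485 × 11.19 × 0.6834 = 2.666 mg/L.
Minimum DO = 8.24 − 2.666 = 5.574 mg/L.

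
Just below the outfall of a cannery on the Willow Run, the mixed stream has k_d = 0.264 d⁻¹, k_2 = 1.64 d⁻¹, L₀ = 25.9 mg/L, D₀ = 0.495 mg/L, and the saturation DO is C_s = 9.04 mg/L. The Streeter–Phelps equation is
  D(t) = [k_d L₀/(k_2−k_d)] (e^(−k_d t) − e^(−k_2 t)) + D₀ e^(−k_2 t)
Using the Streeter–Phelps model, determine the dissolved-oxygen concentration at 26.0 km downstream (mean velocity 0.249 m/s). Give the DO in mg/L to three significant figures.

DO ≈ 6.04 mg/L

Travel time t = x/v = 26.0 km / (0.249 m/s) = 26000 m / 0.249 m/s = 104400 s = 1.209 d.
k_d L₀/(k_2−k_d) = 0.264×25.9/(1.64−0.264) = 6.838/1.376 = 4.969 mg/L.
e^(−k_d t) = e^(−0.264×1.209) = 0.7268; e^(−k_2 t) = e^(−1.64×1.209) = 0.1378.
D = 4.969 × (0.7268 − 0.1378) + 0.495 × 0.1378 = 2.927 + 0.06821 = 2.995 mg/L.
DO = C_s − D = 9.04 − 2.995 = 6.045 mg/L.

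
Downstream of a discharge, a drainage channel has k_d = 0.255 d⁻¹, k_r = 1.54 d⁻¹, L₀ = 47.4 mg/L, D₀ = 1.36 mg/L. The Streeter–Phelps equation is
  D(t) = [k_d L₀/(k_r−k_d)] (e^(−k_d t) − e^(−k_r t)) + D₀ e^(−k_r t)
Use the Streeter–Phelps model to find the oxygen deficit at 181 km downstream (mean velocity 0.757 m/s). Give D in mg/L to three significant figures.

Travel time t = x/v = 181 km / (0.757 m/s) = 181000 m / 0.757 m/s = 239100 s = 2.767 d.
k_d L₀/(k_r−k_d) = 0.255×47.4/(1.54−0.255) = 12.09/1.285 = 9.406 mg/L.
e^(−k_d t) = e^(−0.255×2.767) = 0.4938; e^(−k_r t) = e^(−1.54×2.767) = 0.01410.
D = 9.406 × (0.4938 − 0.01410) + 1.36 × 0.01410 = 4.512 + 0.01917 = 4.531 mg/L.

D ≈ 4.53 mg/L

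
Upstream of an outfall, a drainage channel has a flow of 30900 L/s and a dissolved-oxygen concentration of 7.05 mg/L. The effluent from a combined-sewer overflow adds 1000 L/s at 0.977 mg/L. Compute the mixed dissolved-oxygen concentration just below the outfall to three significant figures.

Flow-weighted mixing: C = (Q_r C_r + Q_w C_w)/(Q_r + Q_w)
= (30900×7.05 + 1000×0.977)/(30900 + 1000) = 218800/31900 = 6.860 mg/L.

6.86 mg/L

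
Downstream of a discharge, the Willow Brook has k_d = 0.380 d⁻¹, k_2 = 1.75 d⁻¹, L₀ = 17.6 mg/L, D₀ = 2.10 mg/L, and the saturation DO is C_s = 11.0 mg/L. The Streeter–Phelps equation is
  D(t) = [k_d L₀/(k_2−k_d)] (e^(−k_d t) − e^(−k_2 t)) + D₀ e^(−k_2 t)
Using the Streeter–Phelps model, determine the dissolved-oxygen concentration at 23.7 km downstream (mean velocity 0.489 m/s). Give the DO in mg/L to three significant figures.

DO ≈ 8.10 mg/L

Travel time t = x/v = 23.7 km / (0.489 m/s) = 23700 m / 0.489 m/s = 48470 s = 0.5610 d.
k_d L₀/(k_2−k_d) = 0.380×17.6/(1.75−0.380) = 6.688/1.370 = 4.882 mg/L.
e^(−k_d t) = e^(−0.380×0.5610) = 0.8080; e^(−k_2 t) = e^(−1.75×0.5610) = 0.3747.
D = 4.882 × (0.8080 − 0.3747) + 2.10 × 0.3747 = 2.115 + 0.7868 = 2.902 mg/L.
DO = C_s − D = 11.0 − 2.902 = 8.098 mg/L.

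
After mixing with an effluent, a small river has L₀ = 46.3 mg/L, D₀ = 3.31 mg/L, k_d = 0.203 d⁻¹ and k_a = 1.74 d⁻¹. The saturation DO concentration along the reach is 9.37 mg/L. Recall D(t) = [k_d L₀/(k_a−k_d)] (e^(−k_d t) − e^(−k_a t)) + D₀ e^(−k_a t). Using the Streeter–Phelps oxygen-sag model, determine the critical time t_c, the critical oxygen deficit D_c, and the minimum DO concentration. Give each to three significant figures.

t_c = [1/(k_a−k_d)] ln[(k_a/k_d)(1 − D₀(k_a−k_d)/(k_d L₀))]
= [1/(1.74−0.203)] ln[(1.74/0.203)(1 − 3.31×1.537/(0.203×46.3))]
= (1/1.537) ln[8.571 × 0.4587] = 0.6506 × ln(3.932) = 0.6506 × 1.369 = 0.8908 d.
L(t_c) = L₀ e^(−k_d t_c) = 46.3 × 0.8346 = 38.64 mg/L, and at the critical point k_a D_c = k_d L, so D_c = (0.203/1.74) × 38.64 = 4.508 mg/L.
Minimum DO = C_s − D_c = 9.37 − 4.508 = 4.862 mg/L.

t_c ≈ 0.891 d; D_c ≈ 4.51 mg/L; min DO ≈ 4.86 mg/L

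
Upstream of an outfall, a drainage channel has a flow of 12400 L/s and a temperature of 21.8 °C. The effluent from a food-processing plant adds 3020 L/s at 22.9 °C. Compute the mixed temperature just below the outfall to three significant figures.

Flow-weighted mixing: C = (Q_r C_r + Q_w C_w)/(Q_r + Q_w)
= (12400×21.8 + 3020×22.9)/(12400 + 3020) = 339500/15420 = 22.02 °C.

22.0 °C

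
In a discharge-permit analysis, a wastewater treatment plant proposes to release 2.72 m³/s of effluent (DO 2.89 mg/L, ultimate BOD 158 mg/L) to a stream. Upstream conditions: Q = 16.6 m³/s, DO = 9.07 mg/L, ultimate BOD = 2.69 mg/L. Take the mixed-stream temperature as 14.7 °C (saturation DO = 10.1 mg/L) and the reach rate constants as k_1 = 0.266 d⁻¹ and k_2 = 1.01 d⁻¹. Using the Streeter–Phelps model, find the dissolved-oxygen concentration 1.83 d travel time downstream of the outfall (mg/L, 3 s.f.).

Mixed DO = (16.6×9.07 + 2.72×2.89)/(16.6+2.72) = 158.4/19.32 = 8.200 mg/L.
Mixed L₀ = (16.6×2.69 + 2.72×158)/(19.32) = 474.4/19.32 = 24.56 mg/L.
Initial deficit D₀ = C_s − DO₀ = 10.1 − 8.200 = 1.900 mg/L.
D(1.83) = [0.266×24.56/(1.01−0.266)](e^(−0.266×1.83) − e^(−1.01×1.83)) + 1.900 e^(−1.01×1.83)
= 8.779 × (0.6146 − 0.1575) + 1.900 × 0.1575 = 4.312 mg/L.
DO = 10.1 − 4.312 = 5.788 mg/L.

DO ≈ 5.79 mg/L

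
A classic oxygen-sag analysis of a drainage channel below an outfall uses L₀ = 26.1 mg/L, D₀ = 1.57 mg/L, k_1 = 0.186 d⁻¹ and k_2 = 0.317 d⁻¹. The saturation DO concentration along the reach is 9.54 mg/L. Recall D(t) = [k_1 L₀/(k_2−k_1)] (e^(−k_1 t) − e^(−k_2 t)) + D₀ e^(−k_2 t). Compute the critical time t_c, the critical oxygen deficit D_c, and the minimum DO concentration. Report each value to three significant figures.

t_c = [1/(k_2−k_1)] ln[(k_2/k_1)(1 − D₀(k_2−k_1)/(k_1 L₀))]
= [1/(0.317−0.186)] ln[(0.317/0.186)(1 − 1.57×0.1310/(0.186×26.1))]
= (1/0.1310) ln[1.704 × 0.9576] = 7.634 × ln(1.632) = 7.634 × 0.4899 = 3.739 d.
D_c = (k_1/k_2) L₀ e^(−k_1 t_c) = (0.186/0.317) × 26.1 × e^(−0.186×3.739) = 0.5868 × 26.1 × 0.4988 = 7.639 mg/L.
Minimum DO = C_s − D_c = 9.54 − 7.639 = 1.901 mg/L.

t_c ≈ 3.74 d; D_c ≈ 7.64 mg/L; min DO ≈ 1.90 mg/L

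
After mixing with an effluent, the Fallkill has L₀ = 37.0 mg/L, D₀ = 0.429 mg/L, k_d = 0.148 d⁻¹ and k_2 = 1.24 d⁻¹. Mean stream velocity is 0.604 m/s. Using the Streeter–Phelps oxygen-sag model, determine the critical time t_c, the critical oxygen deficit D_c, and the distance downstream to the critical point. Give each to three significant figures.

t_c ≈ 1.86 d; D_c ≈ 3.35 mg/L; x_c ≈ 97.3 km

At the critical point dD/dt = 0, so k_d L₀ e^(−k_d t) = k_2 D. Substituting D(t) from the Streeter–Phelps equation and solving for t gives
t_c = ln[(k_2/k_d)(1 − D₀(k_2−k_d)/(k_d L₀))] / (k_2−k_d).
Here k_2−k_d = 1.092 d⁻¹ and 1 − D₀(k_2−k_d)/(k_d L₀) = 1 − 0.429×1.092/(0.148×37.0) = 0.9145, so
t_c = ln(8.378 × 0.9145) / 1.092 = 2.036 / 1.092 = 1.865 d.
L(t_c) = L₀ e^(−k_d t_c) = 37.0 × 0.7588 = 28.08 mg/L, and at the critical point k_2 D_c = k_d L, so D_c = (0.148/1.24) × 28.08 = 3.351 mg/L.
x_c = v t_c = 0.604 m/s × 1.865 d × 86400 s/d = 97310 m ≈ 97.3 km.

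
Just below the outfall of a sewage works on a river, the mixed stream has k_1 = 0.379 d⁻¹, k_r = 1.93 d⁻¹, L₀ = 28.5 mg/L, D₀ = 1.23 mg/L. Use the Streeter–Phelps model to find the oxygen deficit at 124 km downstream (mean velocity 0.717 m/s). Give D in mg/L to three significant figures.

D ≈ 3.14 mg/L

Travel time t = x/v = 124 km / (0.717 m/s) = 124000 m / 0.717 m/s = 172900 s = 2.002 d.
k_1 L₀/(k_r−k_1) = 0.379×28.5/(1.93−0.379) = 10.80/1.551 = 6.964 mg/L.
e^(−k_1 t) = e^(−0.379×2.002) = 0.4683; e^(−k_r t) = e^(−1.93×2.002) = 0.02100.
D = 6.964 × (0.4683 − 0.02100) + 1.23 × 0.02100 = 3.115 + 0.02583 = 3.141 mg/L.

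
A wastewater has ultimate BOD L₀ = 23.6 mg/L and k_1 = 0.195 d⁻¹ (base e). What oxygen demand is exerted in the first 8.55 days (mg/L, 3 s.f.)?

y_t = L₀(1 − e^(−k_1 t)) = 23.6 × (1 − e^(−0.195×8.55))
= 23.6 × (1 − 0.1888) = 23.6 × 0.8112 = 19.15 mg/L.

y ≈ 19.1 mg/L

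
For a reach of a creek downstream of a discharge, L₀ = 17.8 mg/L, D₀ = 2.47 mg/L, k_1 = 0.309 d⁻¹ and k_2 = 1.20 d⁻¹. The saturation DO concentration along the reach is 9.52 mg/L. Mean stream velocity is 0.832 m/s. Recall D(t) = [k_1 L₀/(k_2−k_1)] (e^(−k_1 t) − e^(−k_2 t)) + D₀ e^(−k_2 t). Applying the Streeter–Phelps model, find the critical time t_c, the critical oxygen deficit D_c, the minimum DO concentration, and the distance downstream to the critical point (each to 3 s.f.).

t_c = [1/(k_2−k_1)] ln[(k_2/k_1)(1 − D₀(k_2−k_1)/(k_1 L₀))]
= [1/(1.20−0.309)] ln[(1.20/0.309)(1 − 2.47×0.8910/(0.309×17.8))]
= (1/0.8910) ln[3.883 × 0.5999] = 1.122 × ln(2.330) = 1.122 × 0.8457 = 0.9492 d.
L(t_c) = L₀ e^(−k_1 t_c) = 17.8 × 0.7458 = 13.28 mg/L, and at the critical point k_2 D_c = k_1 L, so D_c = (0.309/1.20) × 13.28 = 3.418 mg/L.
Minimum DO = C_s − D_c = 9.52 − 3.418 = 6.102 mg/L.
x_c = v t_c = 0.832 m/s × 0.9492 d × 86400 s/d = 68230 m ≈ 68.2 km.

t_c ≈ 0.949 d; D_c ≈ 3.42 mg/L; min DO ≈ 6.10 mg/L; x_c ≈ 68.2 km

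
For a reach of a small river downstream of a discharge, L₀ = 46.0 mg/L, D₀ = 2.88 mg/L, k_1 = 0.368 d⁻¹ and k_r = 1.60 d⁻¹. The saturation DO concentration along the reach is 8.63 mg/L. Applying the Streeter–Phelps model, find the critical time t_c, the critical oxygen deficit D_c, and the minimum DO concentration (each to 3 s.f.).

With k_r/k_1 = 4.348 and 1 − D₀(k_r−k_1)/(k_1 L₀) = 0.7904,
t_c = ln(4.348 × 0.7904) / (1.60 − 0.368) = ln(3.437) / 1.232 = 1.234/1.232 = 1.002 d.
L(t_c) = L₀ e^(−k_1 t_c) = 46.0 × 0.6916 = 31.81 mg/L, and at the critical point k_r D_c = k_1 L, so D_c = (0.368/1.60) × 31.81 = 7.317 mg/L.
Minimum DO = C_s − D_c = 8.63 − 7.317 = 1.313 mg/L.

t_c ≈ 1.00 d; D_c ≈ 7.32 mg/L; min DO ≈ 1.31 mg/L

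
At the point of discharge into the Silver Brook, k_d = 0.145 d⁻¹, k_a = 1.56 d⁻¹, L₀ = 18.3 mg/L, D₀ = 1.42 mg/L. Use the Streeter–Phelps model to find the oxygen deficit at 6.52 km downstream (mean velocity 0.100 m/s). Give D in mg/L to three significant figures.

Travel time t = x/v = 6.52 km / (0.100 m/s) = 6520 m / 0.100 m/s = 65200 s = 0.7546 d.
k_d L₀/(k_a−k_d) = 0.145×18.3/(1.56−0.145) = 2.653/1.415 = 1.875 mg/L.
e^(−k_d t) = e^(−0.145×0.7546) = 0.8964; e^(−k_a t) = e^(−1.56×0.7546) = 0.3081.
D = 1.875 × (0.8964 − 0.3081) + 1.42 × 0.3081 = 1.103 + 0.4375 = 1.541 mg/L.

D ≈ 1.54 mg/L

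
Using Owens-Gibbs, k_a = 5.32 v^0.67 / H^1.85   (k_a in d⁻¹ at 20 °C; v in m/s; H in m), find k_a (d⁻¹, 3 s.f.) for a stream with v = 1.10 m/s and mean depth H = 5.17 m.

k_a ≈ 0.271 d⁻¹

k_a = 5.32 × 1.10^0.67 / 5.17^1.85 = 5.32 × 1.066 / 20.89 = 0.2714 d⁻¹.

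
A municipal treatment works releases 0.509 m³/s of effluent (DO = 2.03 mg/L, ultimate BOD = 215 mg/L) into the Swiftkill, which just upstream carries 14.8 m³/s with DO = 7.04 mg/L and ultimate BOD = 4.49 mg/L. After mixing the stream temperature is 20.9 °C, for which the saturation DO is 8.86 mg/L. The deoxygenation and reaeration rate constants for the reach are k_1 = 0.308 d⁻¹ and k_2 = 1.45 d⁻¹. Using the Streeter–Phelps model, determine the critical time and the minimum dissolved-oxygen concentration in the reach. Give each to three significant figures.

t_c ≈ 0.459 d; minimum DO ≈ 6.74 mg/L

Mixed DO = (14.8×7.04 + 0.509×2.03)/(14.8+0.509) = 105.2/15.31 = 6.873 mg/L.
Mixed L₀ = (14.8×4.49 + 0.509×215)/(15.31) = 175.9/15.31 = 11.49 mg/L.
Initial deficit D₀ = C_s − DO₀ = 8.86 − 6.873 = 1.987 mg/L.
t_c = (1/1.142) ln[(1.45/0.308)(1 − 1.987×1.142/(0.308×11.49))] = 0.8757 × ln(1.690) = 0.4593 d.
D_c = (0.308/1.45) × 11.49 × e^(−0.308×0.4593) = 0.2124 × 11.49 × 0.8681 = 2.119 mg/L.
Minimum DO = 8.86 − 2.119 = 6.741 mg/L.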